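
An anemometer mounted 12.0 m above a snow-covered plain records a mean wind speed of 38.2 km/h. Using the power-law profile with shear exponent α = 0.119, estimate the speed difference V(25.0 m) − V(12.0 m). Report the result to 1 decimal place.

3.5 km/h

Power law: V₂ = V₁ · (z₂/z₁)^α = 38.2 × (2.0833)^0.119 = 41.6865 km/h
ΔV = 41.6865 − 38.2 = 3.4865 km/h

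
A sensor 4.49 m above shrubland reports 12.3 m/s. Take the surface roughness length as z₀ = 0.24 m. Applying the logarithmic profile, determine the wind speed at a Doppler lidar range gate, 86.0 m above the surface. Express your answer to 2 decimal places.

24.70 m/s

Log law: V(z) ∝ ln(z/z₀), so V₂/V₁ = ln(z₂/z₀) / ln(z₁/z₀).
ln(86.0/0.24) = 5.8815, ln(4.49/0.24) = 2.9290
V₂ = 12.3 × 5.8815/2.9290 = 12.3 × 2.0080 = 24.6988 m/s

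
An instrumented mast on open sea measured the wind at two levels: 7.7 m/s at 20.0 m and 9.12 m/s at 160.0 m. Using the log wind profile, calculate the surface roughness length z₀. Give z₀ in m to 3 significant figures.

z₀ ≈ 0.000254 m

Log law: V(z) ∝ ln(z/z₀). With r = V₁/V₂ = 7.7/9.12 = 0.84430,
r · ln(z₂/z₀) = ln(z₁/z₀) ⇒ ln z₀ = (ln z₁ − r·ln z₂)/(1 − r)
ln z₀ = (2.99573 − 0.84430×5.07517) / 0.15570 = -8.2801
z₀ = exp(-8.2801) = 0.0002535 m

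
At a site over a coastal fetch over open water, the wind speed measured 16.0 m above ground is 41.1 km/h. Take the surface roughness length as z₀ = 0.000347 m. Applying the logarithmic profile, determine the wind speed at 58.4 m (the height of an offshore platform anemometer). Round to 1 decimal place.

46.1 km/h

Log law: V(z) ∝ ln(z/z₀), so V₂/V₁ = ln(z₂/z₀) / ln(z₁/z₀).
ln(58.4/0.000347) = 12.0335, ln(16.0/0.000347) = 10.7388
V₂ = 41.1 × 12.0335/10.7388 = 41.1 × 1.1206 = 46.0552 km/h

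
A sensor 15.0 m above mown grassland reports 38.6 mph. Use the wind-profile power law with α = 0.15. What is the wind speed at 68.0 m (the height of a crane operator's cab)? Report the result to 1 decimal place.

Power-law profile: V₂ = V₁ · (z₂/z₁)^α
V₂ = 38.6 × (68.0/15.0)^0.15 = 38.6 × (4.5333)^0.15
    = 38.6 × 1.2545 = 48.4228 mph

48.4 mph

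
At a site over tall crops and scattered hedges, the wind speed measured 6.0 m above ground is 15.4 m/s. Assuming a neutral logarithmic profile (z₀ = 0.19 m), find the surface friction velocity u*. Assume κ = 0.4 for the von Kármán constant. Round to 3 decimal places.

u* ≈ 1.784 m/s

Log law: V(z) = (u*/κ) · ln(z/z₀) ⇒ u* = κ · V / ln(z/z₀)
u* = 0.4 × 15.4 / ln(6.0/0.19) = 0.4 × 15.4 / 3.4525
   = 6.1600 / 3.4525 = 1.7842 m/s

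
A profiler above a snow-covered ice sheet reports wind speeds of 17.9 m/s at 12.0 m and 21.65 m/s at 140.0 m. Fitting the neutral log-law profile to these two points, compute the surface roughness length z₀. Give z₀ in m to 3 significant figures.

z₀ ≈ 0.0000969 m

Log law: V(z) ∝ ln(z/z₀). With r = V₁/V₂ = 17.9/21.65 = 0.82679,
r · ln(z₂/z₀) = ln(z₁/z₀) ⇒ ln z₀ = (ln z₁ − r·ln z₂)/(1 − r)
ln z₀ = (2.48491 − 0.82679×4.94164) / 0.17321 = -9.2419
z₀ = exp(-9.2419) = 0.00009689 m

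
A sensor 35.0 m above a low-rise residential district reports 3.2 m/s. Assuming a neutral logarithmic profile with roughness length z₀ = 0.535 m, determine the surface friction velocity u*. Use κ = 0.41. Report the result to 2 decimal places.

u* ≈ 0.31 m/s

Log law: V(z) = (u*/κ) · ln(z/z₀) ⇒ u* = κ · V / ln(z/z₀)
u* = 0.41 × 3.2 / ln(35.0/0.535) = 0.41 × 3.2 / 4.1808
   = 1.3120 / 4.1808 = 0.3138 m/s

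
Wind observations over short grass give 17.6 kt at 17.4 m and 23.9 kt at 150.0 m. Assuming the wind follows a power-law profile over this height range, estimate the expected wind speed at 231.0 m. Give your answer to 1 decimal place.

First find α: α = ln(V₂/V₁)/ln(z₂/z₁) = ln(23.9/17.6)/ln(150.0/17.4) = 0.30598/2.15417 = 0.1420
Extrapolate from 150.0 m to 231.0 m: V₃ = 23.9 × (231.0/150.0)^0.1420 = 23.9 × 1.0633 = 25.4117 kt

25.4 kt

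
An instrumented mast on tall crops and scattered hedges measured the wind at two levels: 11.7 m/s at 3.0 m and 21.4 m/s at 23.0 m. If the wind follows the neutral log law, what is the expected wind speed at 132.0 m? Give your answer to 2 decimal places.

Log law: V ∝ ln(z/z₀). From the pair, with r = V₁/V₂ = 0.54673,
ln z₀ = (ln z₁ − r·ln z₂)/(1 − r) = (1.0986 − 0.54673×3.1355)/0.45327 = -1.3582 → z₀ = 0.2571 m
V₃ = V₁ · ln(z₃/z₀)/ln(z₁/z₀) = 11.7 × 6.2410/2.4569 = 29.7210 m/s

29.72 m/s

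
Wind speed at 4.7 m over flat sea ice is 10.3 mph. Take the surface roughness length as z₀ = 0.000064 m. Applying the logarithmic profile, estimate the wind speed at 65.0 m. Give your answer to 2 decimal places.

Log law: V(z) ∝ ln(z/z₀), so V₂/V₁ = ln(z₂/z₀) / ln(z₁/z₀).
ln(65.0/0.000064) = 13.8310, ln(4.7/0.000064) = 11.2042
V₂ = 10.3 × 13.8310/11.2042 = 10.3 × 1.2345 = 12.7148 mph

12.71 mph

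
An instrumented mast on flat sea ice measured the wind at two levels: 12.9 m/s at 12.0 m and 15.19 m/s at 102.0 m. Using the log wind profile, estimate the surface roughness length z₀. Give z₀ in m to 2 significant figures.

Log law: V(z) ∝ ln(z/z₀). With r = V₁/V₂ = 12.9/15.19 = 0.84924,
r · ln(z₂/z₀) = ln(z₁/z₀) ⇒ ln z₀ = (ln z₁ − r·ln z₂)/(1 − r)
ln z₀ = (2.48491 − 0.84924×4.62497) / 0.15076 = -9.5705
z₀ = exp(-9.5705) = 0.00006976 m

z₀ ≈ 0.000070 m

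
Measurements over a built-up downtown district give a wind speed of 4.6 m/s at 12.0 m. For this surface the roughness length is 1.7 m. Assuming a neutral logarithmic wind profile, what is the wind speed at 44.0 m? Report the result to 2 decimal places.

Log law: V(z) ∝ ln(z/z₀), so V₂/V₁ = ln(z₂/z₀) / ln(z₁/z₀).
ln(44.0/1.7) = 3.2536, ln(12.0/1.7) = 1.9543
V₂ = 4.6 × 3.2536/1.9543 = 4.6 × 1.6648 = 7.6583 m/s

7.66 m/s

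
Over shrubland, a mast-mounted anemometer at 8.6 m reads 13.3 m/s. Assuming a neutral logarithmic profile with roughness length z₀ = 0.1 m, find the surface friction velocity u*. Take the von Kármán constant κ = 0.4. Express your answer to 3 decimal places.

Log law: V(z) = (u*/κ) · ln(z/z₀) ⇒ u* = κ · V / ln(z/z₀)
u* = 0.4 × 13.3 / ln(8.6/0.1) = 0.4 × 13.3 / 4.4543
   = 5.3200 / 4.4543 = 1.1943 m/s

u* ≈ 1.194 m/s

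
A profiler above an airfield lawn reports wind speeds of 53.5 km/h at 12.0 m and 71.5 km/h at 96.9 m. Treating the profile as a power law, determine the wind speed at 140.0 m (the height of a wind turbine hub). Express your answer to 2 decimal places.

75.25 km/h

First find α: α = ln(V₂/V₁)/ln(z₂/z₁) = ln(71.5/53.5)/ln(96.9/12.0) = 0.29002/2.08877 = 0.1388
Extrapolate from 96.9 m to 140.0 m: V₃ = 71.5 × (140.0/96.9)^0.1388 = 71.5 × 1.0524 = 75.2478 km/h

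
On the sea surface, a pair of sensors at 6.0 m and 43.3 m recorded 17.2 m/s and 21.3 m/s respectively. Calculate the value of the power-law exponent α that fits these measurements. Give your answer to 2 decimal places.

α ≈ 0.11

Power law: V₂/V₁ = (z₂/z₁)^α ⇒ α = ln(V₂/V₁) / ln(z₂/z₁)
α = ln(21.3/17.2) / ln(43.3/6.0) = ln(1.2384) / ln(7.2167)
  = 0.21380 / 1.97639 = 0.10818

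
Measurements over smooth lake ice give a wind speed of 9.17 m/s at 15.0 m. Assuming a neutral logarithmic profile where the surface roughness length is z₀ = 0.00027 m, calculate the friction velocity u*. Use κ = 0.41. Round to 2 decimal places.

u* ≈ 0.34 m/s

Log law: V(z) = (u*/κ) · ln(z/z₀) ⇒ u* = κ · V / ln(z/z₀)
u* = 0.41 × 9.17 / ln(15.0/0.00027) = 0.41 × 9.17 / 10.9251
   = 3.7597 / 10.9251 = 0.3441 m/s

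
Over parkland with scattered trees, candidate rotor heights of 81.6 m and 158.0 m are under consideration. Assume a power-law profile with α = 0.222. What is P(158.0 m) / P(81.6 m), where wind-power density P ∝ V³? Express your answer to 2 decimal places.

Speed ratio: V_B/V_A = (z_B/z_A)^α = (158.0/81.6)^0.222 = (1.9363)^0.222 = 1.15799
Power-density ratio: P_B/P_A = (V_B/V_A)³ = (1.15799)³ = 1.55282

1.55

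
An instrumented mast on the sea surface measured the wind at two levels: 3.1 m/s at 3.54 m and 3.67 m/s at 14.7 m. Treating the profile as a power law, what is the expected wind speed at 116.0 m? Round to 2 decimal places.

First find α: α = ln(V₂/V₁)/ln(z₂/z₁) = ln(3.67/3.1)/ln(14.7/3.54) = 0.16879/1.42372 = 0.1186
Extrapolate from 14.7 m to 116.0 m: V₃ = 3.67 × (116.0/14.7)^0.1186 = 3.67 × 1.2775 = 4.6884 m/s

4.69 m/s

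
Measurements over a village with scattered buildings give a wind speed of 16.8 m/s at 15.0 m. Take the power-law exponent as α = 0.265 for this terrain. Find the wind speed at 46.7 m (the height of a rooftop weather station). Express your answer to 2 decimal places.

22.70 m/s

Power-law profile: V₂ = V₁ · (z₂/z₁)^α
V₂ = 16.8 × (46.7/15.0)^0.265 = 16.8 × (3.1133)^0.265
    = 16.8 × 1.3512 = 22.6994 m/s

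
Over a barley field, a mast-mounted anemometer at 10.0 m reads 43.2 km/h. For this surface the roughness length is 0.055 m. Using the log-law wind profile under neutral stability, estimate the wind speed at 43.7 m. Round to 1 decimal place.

55.4 km/h

Log law: V(z) ∝ ln(z/z₀), so V₂/V₁ = ln(z₂/z₀) / ln(z₁/z₀).
ln(43.7/0.055) = 6.6778, ln(10.0/0.055) = 5.2030
V₂ = 43.2 × 6.6778/5.2030 = 43.2 × 1.2834 = 55.4448 km/h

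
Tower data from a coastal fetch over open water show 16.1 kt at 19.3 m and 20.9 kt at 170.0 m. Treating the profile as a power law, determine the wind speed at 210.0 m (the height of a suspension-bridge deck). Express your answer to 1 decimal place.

21.4 kt

First find α: α = ln(V₂/V₁)/ln(z₂/z₁) = ln(20.9/16.1)/ln(170.0/19.3) = 0.26093/2.17569 = 0.1199
Extrapolate from 170.0 m to 210.0 m: V₃ = 20.9 × (210.0/170.0)^0.1199 = 20.9 × 1.0257 = 21.4364 kt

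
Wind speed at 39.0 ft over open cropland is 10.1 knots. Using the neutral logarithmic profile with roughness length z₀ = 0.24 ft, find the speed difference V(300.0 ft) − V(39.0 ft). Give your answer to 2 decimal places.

4.05 knots

Log law: V₂ = V₁ · ln(z₂/z₀)/ln(z₁/z₀) = 10.1 × 7.1309/5.0907 = 14.1478 knots
ΔV = 14.1478 − 10.1 = 4.0478 knots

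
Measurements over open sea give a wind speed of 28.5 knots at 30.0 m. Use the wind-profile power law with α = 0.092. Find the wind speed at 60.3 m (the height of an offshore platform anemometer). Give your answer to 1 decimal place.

30.4 knots

Power-law profile: V₂ = V₁ · (z₂/z₁)^α
V₂ = 28.5 × (60.3/30.0)^0.092 = 28.5 × (2.0100)^0.092
    = 28.5 × 1.0663 = 30.3906 knots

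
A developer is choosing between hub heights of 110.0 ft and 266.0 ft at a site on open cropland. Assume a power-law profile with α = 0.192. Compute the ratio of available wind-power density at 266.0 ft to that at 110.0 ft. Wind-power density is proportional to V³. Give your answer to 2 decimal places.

Speed ratio: V_B/V_A = (z_B/z_A)^α = (266.0/110.0)^0.192 = (2.4182)^0.192 = 1.18476
Power-density ratio: P_B/P_A = (V_B/V_A)³ = (1.18476)³ = 1.66299

1.66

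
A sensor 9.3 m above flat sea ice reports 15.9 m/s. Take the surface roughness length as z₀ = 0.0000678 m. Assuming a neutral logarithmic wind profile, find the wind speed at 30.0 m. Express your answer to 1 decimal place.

17.5 m/s

Log law: V(z) ∝ ln(z/z₀), so V₂/V₁ = ln(z₂/z₀) / ln(z₁/z₀).
ln(30.0/0.0000678) = 13.0001, ln(9.3/0.0000678) = 11.8290
V₂ = 15.9 × 13.0001/11.8290 = 15.9 × 1.0990 = 17.4743 m/s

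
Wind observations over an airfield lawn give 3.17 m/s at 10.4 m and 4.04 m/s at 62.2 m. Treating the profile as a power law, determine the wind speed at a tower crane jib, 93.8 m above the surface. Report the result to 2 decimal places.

4.27 m/s

First find α: α = ln(V₂/V₁)/ln(z₂/z₁) = ln(4.04/3.17)/ln(62.2/10.4) = 0.24251/1.78855 = 0.1356
Extrapolate from 62.2 m to 93.8 m: V₃ = 4.04 × (93.8/62.2)^0.1356 = 4.04 × 1.0573 = 4.2714 m/s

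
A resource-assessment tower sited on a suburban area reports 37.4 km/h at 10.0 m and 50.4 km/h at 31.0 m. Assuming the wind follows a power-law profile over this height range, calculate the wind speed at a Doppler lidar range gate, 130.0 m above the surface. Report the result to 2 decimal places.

First find α: α = ln(V₂/V₁)/ln(z₂/z₁) = ln(50.4/37.4)/ln(31.0/10.0) = 0.29832/1.13140 = 0.2637
Extrapolate from 31.0 m to 130.0 m: V₃ = 50.4 × (130.0/31.0)^0.2637 = 50.4 × 1.4593 = 73.5510 km/h

73.55 km/h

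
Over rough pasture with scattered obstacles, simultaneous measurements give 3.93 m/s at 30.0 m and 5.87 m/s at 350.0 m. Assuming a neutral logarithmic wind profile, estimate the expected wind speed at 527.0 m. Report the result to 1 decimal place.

6.2 m/s

Log law: V ∝ ln(z/z₀). From the pair, with r = V₁/V₂ = 0.66951,
ln z₀ = (ln z₁ − r·ln z₂)/(1 − r) = (3.4012 − 0.66951×5.8579)/0.33049 = -1.5756 → z₀ = 0.2069 m
V₃ = V₁ · ln(z₃/z₀)/ln(z₁/z₀) = 3.93 × 7.8428/4.9768 = 6.1932 m/s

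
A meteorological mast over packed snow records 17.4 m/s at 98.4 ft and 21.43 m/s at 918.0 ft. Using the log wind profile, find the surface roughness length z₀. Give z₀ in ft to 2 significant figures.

Log law: V(z) ∝ ln(z/z₀). With r = V₁/V₂ = 17.4/21.43 = 0.81195,
r · ln(z₂/z₀) = ln(z₁/z₀) ⇒ ln z₀ = (ln z₁ − r·ln z₂)/(1 − r)
ln z₀ = (4.58904 − 0.81195×6.82220) / 0.18805 = -5.0529
z₀ = exp(-5.0529) = 0.006391 ft

z₀ ≈ 0.0064 ft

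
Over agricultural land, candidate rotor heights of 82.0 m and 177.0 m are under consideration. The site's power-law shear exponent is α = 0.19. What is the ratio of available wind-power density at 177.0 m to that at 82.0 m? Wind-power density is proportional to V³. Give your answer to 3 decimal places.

1.550

Speed ratio: V_B/V_A = (z_B/z_A)^α = (177.0/82.0)^0.19 = (2.1585)^0.19 = 1.15742
Power-density ratio: P_B/P_A = (V_B/V_A)³ = (1.15742)³ = 1.55050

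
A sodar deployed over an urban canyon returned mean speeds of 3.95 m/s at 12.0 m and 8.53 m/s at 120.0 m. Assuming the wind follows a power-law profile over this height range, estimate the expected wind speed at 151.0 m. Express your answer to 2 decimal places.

9.21 m/s

First find α: α = ln(V₂/V₁)/ln(z₂/z₁) = ln(8.53/3.95)/ln(120.0/12.0) = 0.76987/2.30259 = 0.3344
Extrapolate from 120.0 m to 151.0 m: V₃ = 8.53 × (151.0/120.0)^0.3344 = 8.53 × 1.0799 = 9.2112 m/s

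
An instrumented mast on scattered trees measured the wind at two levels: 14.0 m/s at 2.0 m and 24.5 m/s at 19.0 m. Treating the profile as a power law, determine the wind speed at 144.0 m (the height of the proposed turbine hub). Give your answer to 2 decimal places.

First find α: α = ln(V₂/V₁)/ln(z₂/z₁) = ln(24.5/14.0)/ln(19.0/2.0) = 0.55962/2.25129 = 0.2486
Extrapolate from 19.0 m to 144.0 m: V₃ = 24.5 × (144.0/19.0)^0.2486 = 24.5 × 1.6544 = 40.5336 m/s

40.53 m/s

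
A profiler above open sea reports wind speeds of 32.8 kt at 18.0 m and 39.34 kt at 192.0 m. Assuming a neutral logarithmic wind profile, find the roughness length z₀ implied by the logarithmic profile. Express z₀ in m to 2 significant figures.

z₀ ≈ 0.00013 m

Log law: V(z) ∝ ln(z/z₀). With r = V₁/V₂ = 32.8/39.34 = 0.83376,
r · ln(z₂/z₀) = ln(z₁/z₀) ⇒ ln z₀ = (ln z₁ − r·ln z₂)/(1 − r)
ln z₀ = (2.89037 − 0.83376×5.25750) / 0.16624 = -8.9814
z₀ = exp(-8.9814) = 0.0001257 m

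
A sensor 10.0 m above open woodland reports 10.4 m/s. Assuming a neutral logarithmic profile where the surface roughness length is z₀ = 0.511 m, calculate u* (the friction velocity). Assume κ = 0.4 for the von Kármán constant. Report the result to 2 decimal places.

Log law: V(z) = (u*/κ) · ln(z/z₀) ⇒ u* = κ · V / ln(z/z₀)
u* = 0.4 × 10.4 / ln(10.0/0.511) = 0.4 × 10.4 / 2.9740
   = 4.1600 / 2.9740 = 1.3988 m/s

u* ≈ 1.40 m/s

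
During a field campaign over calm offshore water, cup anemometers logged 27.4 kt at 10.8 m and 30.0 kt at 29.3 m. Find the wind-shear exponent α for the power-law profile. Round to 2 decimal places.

α ≈ 0.09

Power law: V₂/V₁ = (z₂/z₁)^α ⇒ α = ln(V₂/V₁) / ln(z₂/z₁)
α = ln(30.0/27.4) / ln(29.3/10.8) = ln(1.0949) / ln(2.7130)
  = 0.09065 / 0.99804 = 0.09083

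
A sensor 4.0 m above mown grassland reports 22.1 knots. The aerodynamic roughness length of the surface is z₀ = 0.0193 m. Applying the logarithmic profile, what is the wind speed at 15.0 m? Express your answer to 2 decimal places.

Log law: V(z) ∝ ln(z/z₀), so V₂/V₁ = ln(z₂/z₀) / ln(z₁/z₀).
ln(15.0/0.0193) = 6.6557, ln(4.0/0.0193) = 5.3339
V₂ = 22.1 × 6.6557/5.3339 = 22.1 × 1.2478 = 27.5764 knots

27.58 knots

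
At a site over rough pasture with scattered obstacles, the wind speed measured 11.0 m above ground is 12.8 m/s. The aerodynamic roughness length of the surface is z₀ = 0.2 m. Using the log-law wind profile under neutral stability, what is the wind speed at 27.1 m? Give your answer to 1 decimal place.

Log law: V(z) ∝ ln(z/z₀), so V₂/V₁ = ln(z₂/z₀) / ln(z₁/z₀).
ln(27.1/0.2) = 4.9090, ln(11.0/0.2) = 4.0073
V₂ = 12.8 × 4.9090/4.0073 = 12.8 × 1.2250 = 15.6800 m/s

15.7 m/s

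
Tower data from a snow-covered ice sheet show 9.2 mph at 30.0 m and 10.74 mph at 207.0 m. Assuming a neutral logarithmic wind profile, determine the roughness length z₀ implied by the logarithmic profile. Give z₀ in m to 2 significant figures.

z₀ ≈ 0.00029 m

Log law: V(z) ∝ ln(z/z₀). With r = V₁/V₂ = 9.2/10.74 = 0.85661,
r · ln(z₂/z₀) = ln(z₁/z₀) ⇒ ln z₀ = (ln z₁ − r·ln z₂)/(1 − r)
ln z₀ = (3.40120 − 0.85661×5.33272) / 0.14339 = -8.1378
z₀ = exp(-8.1378) = 0.0002923 m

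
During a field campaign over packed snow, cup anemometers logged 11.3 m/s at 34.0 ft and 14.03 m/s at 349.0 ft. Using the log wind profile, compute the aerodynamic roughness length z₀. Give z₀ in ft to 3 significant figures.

Log law: V(z) ∝ ln(z/z₀). With r = V₁/V₂ = 11.3/14.03 = 0.80542,
r · ln(z₂/z₀) = ln(z₁/z₀) ⇒ ln z₀ = (ln z₁ − r·ln z₂)/(1 − r)
ln z₀ = (3.52636 − 0.80542×5.85507) / 0.19458 = -6.1126
z₀ = exp(-6.1126) = 0.002215 ft

z₀ ≈ 0.00221 ft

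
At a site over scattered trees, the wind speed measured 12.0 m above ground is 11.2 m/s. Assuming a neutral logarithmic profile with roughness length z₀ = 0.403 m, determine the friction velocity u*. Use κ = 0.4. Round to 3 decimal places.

u* ≈ 1.320 m/s

Log law: V(z) = (u*/κ) · ln(z/z₀) ⇒ u* = κ · V / ln(z/z₀)
u* = 0.4 × 11.2 / ln(12.0/0.403) = 0.4 × 11.2 / 3.3937
   = 4.4800 / 3.3937 = 1.3201 m/s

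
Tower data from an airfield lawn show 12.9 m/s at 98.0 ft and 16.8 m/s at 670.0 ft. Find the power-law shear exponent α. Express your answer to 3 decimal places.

α ≈ 0.137

Power law: V₂/V₁ = (z₂/z₁)^α ⇒ α = ln(V₂/V₁) / ln(z₂/z₁)
α = ln(16.8/12.9) / ln(670.0/98.0) = ln(1.3023) / ln(6.8367)
  = 0.26415 / 1.92231 = 0.13741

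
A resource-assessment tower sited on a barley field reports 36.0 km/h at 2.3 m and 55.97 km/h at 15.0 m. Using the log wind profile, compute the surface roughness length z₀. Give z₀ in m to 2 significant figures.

Log law: V(z) ∝ ln(z/z₀). With r = V₁/V₂ = 36.0/55.97 = 0.64320,
r · ln(z₂/z₀) = ln(z₁/z₀) ⇒ ln z₀ = (ln z₁ − r·ln z₂)/(1 − r)
ln z₀ = (0.83291 − 0.64320×2.70805) / 0.35680 = -2.5474
z₀ = exp(-2.5474) = 0.07828 m

z₀ ≈ 0.078 m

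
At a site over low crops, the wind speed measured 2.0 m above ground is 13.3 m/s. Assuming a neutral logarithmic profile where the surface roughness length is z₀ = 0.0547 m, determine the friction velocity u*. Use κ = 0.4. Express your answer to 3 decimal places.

u* ≈ 1.478 m/s

Log law: V(z) = (u*/κ) · ln(z/z₀) ⇒ u* = κ · V / ln(z/z₀)
u* = 0.4 × 13.3 / ln(2.0/0.0547) = 0.4 × 13.3 / 3.5990
   = 5.3200 / 3.5990 = 1.4782 m/s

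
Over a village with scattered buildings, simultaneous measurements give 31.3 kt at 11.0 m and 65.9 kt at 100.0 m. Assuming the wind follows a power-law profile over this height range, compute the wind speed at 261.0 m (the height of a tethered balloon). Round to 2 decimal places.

First find α: α = ln(V₂/V₁)/ln(z₂/z₁) = ln(65.9/31.3)/ln(100.0/11.0) = 0.74452/2.20727 = 0.3373
Extrapolate from 100.0 m to 261.0 m: V₃ = 65.9 × (261.0/100.0)^0.3373 = 65.9 × 1.3821 = 91.0793 kt

91.08 kt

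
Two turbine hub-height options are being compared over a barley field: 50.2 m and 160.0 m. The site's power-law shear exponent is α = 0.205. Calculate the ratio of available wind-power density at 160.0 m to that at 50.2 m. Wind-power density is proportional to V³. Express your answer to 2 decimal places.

2.04

Speed ratio: V_B/V_A = (z_B/z_A)^α = (160.0/50.2)^0.205 = (3.1873)^0.205 = 1.26824
Power-density ratio: P_B/P_A = (V_B/V_A)³ = (1.26824)³ = 2.03986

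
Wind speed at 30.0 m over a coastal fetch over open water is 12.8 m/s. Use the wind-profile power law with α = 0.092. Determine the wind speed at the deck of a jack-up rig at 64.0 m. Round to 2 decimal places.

Power-law profile: V₂ = V₁ · (z₂/z₁)^α
V₂ = 12.8 × (64.0/30.0)^0.092 = 12.8 × (2.1333)^0.092
    = 12.8 × 1.0722 = 13.7241 m/s

13.72 m/s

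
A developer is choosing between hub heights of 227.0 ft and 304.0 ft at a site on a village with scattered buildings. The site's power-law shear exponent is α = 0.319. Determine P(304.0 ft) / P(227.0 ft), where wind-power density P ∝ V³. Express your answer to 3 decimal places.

1.322

Speed ratio: V_B/V_A = (z_B/z_A)^α = (304.0/227.0)^0.319 = (1.3392)^0.319 = 1.09765
Power-density ratio: P_B/P_A = (V_B/V_A)³ = (1.09765)³ = 1.32249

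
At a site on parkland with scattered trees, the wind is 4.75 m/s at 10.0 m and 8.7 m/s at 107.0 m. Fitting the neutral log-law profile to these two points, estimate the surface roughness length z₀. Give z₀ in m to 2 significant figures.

z₀ ≈ 0.58 m

Log law: V(z) ∝ ln(z/z₀). With r = V₁/V₂ = 4.75/8.7 = 0.54598,
r · ln(z₂/z₀) = ln(z₁/z₀) ⇒ ln z₀ = (ln z₁ − r·ln z₂)/(1 − r)
ln z₀ = (2.30259 − 0.54598×4.67283) / 0.45402 = -0.5477
z₀ = exp(-0.5477) = 0.5783 m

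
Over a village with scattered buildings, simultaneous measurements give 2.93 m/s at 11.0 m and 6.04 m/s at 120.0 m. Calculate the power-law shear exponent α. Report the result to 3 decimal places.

Power law: V₂/V₁ = (z₂/z₁)^α ⇒ α = ln(V₂/V₁) / ln(z₂/z₁)
α = ln(6.04/2.93) / ln(120.0/11.0) = ln(2.0614) / ln(10.9091)
  = 0.72340 / 2.38960 = 0.30273

α ≈ 0.303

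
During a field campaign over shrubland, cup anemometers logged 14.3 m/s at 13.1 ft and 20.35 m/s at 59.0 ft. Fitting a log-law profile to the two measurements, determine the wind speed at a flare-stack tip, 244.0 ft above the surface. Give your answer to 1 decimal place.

26.1 m/s

Log law: V ∝ ln(z/z₀). From the pair, with r = V₁/V₂ = 0.70270,
ln z₀ = (ln z₁ − r·ln z₂)/(1 − r) = (2.5726 − 0.70270×4.0775)/0.29730 = -0.9845 → z₀ = 0.3736 ft
V₃ = V₁ · ln(z₃/z₀)/ln(z₁/z₀) = 14.3 × 6.4817/3.5571 = 26.0571 m/s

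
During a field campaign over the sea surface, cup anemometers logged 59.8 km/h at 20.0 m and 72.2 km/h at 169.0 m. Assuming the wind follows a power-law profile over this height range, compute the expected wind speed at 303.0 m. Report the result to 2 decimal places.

76.02 km/h

First find α: α = ln(V₂/V₁)/ln(z₂/z₁) = ln(72.2/59.8)/ln(169.0/20.0) = 0.18843/2.13417 = 0.0883
Extrapolate from 169.0 m to 303.0 m: V₃ = 72.2 × (303.0/169.0)^0.0883 = 72.2 × 1.0529 = 76.0194 km/h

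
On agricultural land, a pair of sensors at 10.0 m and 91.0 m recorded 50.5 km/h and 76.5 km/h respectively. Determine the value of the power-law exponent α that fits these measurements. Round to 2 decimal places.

α ≈ 0.19

Power law: V₂/V₁ = (z₂/z₁)^α ⇒ α = ln(V₂/V₁) / ln(z₂/z₁)
α = ln(76.5/50.5) / ln(91.0/10.0) = ln(1.5149) / ln(9.1000)
  = 0.41532 / 2.20827 = 0.18807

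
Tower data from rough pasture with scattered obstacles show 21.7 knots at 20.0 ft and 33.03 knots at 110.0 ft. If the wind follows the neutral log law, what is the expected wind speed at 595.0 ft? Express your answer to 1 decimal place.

Log law: V ∝ ln(z/z₀). From the pair, with r = V₁/V₂ = 0.65698,
ln z₀ = (ln z₁ − r·ln z₂)/(1 − r) = (2.9957 − 0.65698×4.7005)/0.34302 = -0.2693 → z₀ = 0.7639 ft
V₃ = V₁ · ln(z₃/z₀)/ln(z₁/z₀) = 21.7 × 6.6579/3.2651 = 44.2492 knots

44.2 knots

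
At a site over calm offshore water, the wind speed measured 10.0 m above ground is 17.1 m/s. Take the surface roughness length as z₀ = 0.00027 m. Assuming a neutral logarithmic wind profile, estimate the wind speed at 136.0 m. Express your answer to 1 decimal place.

21.3 m/s

Log law: V(z) ∝ ln(z/z₀), so V₂/V₁ = ln(z₂/z₀) / ln(z₁/z₀).
ln(136.0/0.00027) = 13.1297, ln(10.0/0.00027) = 10.5197
V₂ = 17.1 × 13.1297/10.5197 = 17.1 × 1.2481 = 21.3427 m/s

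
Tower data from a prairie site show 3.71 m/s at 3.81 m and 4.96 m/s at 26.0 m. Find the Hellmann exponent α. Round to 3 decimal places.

Power law: V₂/V₁ = (z₂/z₁)^α ⇒ α = ln(V₂/V₁) / ln(z₂/z₁)
α = ln(4.96/3.71) / ln(26.0/3.81) = ln(1.3369) / ln(6.8241)
  = 0.29037 / 1.92047 = 0.15120

α ≈ 0.151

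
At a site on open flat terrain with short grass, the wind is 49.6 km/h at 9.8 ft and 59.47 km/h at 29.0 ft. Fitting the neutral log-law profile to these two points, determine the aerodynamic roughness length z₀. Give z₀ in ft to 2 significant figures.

z₀ ≈ 0.042 ft

Log law: V(z) ∝ ln(z/z₀). With r = V₁/V₂ = 49.6/59.47 = 0.83403,
r · ln(z₂/z₀) = ln(z₁/z₀) ⇒ ln z₀ = (ln z₁ − r·ln z₂)/(1 − r)
ln z₀ = (2.28238 − 0.83403×3.36730) / 0.16597 = -3.1697
z₀ = exp(-3.1697) = 0.04202 ft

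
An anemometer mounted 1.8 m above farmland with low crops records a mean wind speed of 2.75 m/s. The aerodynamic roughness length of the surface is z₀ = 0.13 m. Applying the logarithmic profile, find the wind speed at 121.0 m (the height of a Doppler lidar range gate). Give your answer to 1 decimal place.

7.2 m/s

Log law: V(z) ∝ ln(z/z₀), so V₂/V₁ = ln(z₂/z₀) / ln(z₁/z₀).
ln(121.0/0.13) = 6.8360, ln(1.8/0.13) = 2.6280
V₂ = 2.75 × 6.8360/2.6280 = 2.75 × 2.6012 = 7.1533 m/s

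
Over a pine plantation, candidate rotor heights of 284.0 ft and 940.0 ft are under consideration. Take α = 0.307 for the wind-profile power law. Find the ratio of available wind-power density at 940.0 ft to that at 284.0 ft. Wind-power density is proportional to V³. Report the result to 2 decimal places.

Speed ratio: V_B/V_A = (z_B/z_A)^α = (940.0/284.0)^0.307 = (3.3099)^0.307 = 1.44405
Power-density ratio: P_B/P_A = (V_B/V_A)³ = (1.44405)³ = 3.01123

3.01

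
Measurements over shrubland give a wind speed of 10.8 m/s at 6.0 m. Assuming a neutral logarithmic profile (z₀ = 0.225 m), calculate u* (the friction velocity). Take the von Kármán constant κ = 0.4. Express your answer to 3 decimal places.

Log law: V(z) = (u*/κ) · ln(z/z₀) ⇒ u* = κ · V / ln(z/z₀)
u* = 0.4 × 10.8 / ln(6.0/0.225) = 0.4 × 10.8 / 3.2834
   = 4.3200 / 3.2834 = 1.3157 m/s

u* ≈ 1.316 m/s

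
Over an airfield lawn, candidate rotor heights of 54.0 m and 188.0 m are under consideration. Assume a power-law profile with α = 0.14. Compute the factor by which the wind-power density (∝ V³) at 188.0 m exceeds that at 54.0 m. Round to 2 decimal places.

1.69

Speed ratio: V_B/V_A = (z_B/z_A)^α = (188.0/54.0)^0.14 = (3.4815)^0.14 = 1.19082
Power-density ratio: P_B/P_A = (V_B/V_A)³ = (1.19082)³ = 1.68865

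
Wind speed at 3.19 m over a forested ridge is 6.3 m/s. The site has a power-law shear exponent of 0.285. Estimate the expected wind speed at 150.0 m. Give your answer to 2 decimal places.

Power-law profile: V₂ = V₁ · (z₂/z₁)^α
V₂ = 6.3 × (150.0/3.19)^0.285 = 6.3 × (47.0219)^0.285
    = 6.3 × 2.9964 = 18.8776 m/s

18.88 m/s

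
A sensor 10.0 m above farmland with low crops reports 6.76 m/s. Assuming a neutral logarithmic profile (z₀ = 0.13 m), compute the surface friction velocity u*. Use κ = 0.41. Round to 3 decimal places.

u* ≈ 0.638 m/s

Log law: V(z) = (u*/κ) · ln(z/z₀) ⇒ u* = κ · V / ln(z/z₀)
u* = 0.41 × 6.76 / ln(10.0/0.13) = 0.41 × 6.76 / 4.3428
   = 2.7716 / 4.3428 = 0.6382 m/s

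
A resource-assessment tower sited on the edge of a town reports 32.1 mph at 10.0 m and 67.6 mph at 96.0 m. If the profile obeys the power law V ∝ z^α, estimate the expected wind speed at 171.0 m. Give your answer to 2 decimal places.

First find α: α = ln(V₂/V₁)/ln(z₂/z₁) = ln(67.6/32.1)/ln(96.0/10.0) = 0.74475/2.26176 = 0.3293
Extrapolate from 96.0 m to 171.0 m: V₃ = 67.6 × (171.0/96.0)^0.3293 = 67.6 × 1.2094 = 81.7533 mph

81.75 mph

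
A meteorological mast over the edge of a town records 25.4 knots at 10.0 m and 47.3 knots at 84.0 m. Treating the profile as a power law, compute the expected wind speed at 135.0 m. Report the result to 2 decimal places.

First find α: α = ln(V₂/V₁)/ln(z₂/z₁) = ln(47.3/25.4)/ln(84.0/10.0) = 0.62176/2.12823 = 0.2921
Extrapolate from 84.0 m to 135.0 m: V₃ = 47.3 × (135.0/84.0)^0.2921 = 47.3 × 1.1487 = 54.3325 knots

54.33 knots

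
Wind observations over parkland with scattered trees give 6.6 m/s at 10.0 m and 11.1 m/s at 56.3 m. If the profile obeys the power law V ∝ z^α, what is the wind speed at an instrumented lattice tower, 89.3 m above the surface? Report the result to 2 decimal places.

First find α: α = ln(V₂/V₁)/ln(z₂/z₁) = ln(11.1/6.6)/ln(56.3/10.0) = 0.51988/1.72811 = 0.3008
Extrapolate from 56.3 m to 89.3 m: V₃ = 11.1 × (89.3/56.3)^0.3008 = 11.1 × 1.1489 = 12.7524 m/s

12.75 m/s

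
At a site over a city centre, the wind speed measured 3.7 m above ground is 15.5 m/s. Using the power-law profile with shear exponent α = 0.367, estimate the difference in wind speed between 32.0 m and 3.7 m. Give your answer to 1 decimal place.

Power law: V₂ = V₁ · (z₂/z₁)^α = 15.5 × (8.6486)^0.367 = 34.2130 m/s
ΔV = 34.2130 − 15.5 = 18.7130 m/s

18.7 m/s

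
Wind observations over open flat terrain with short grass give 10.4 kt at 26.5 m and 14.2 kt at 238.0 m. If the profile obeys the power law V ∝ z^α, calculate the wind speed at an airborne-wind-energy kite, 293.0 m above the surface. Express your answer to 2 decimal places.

First find α: α = ln(V₂/V₁)/ln(z₂/z₁) = ln(14.2/10.4)/ln(238.0/26.5) = 0.31144/2.19513 = 0.1419
Extrapolate from 238.0 m to 293.0 m: V₃ = 14.2 × (293.0/238.0)^0.1419 = 14.2 × 1.0299 = 14.6251 kt

14.63 kt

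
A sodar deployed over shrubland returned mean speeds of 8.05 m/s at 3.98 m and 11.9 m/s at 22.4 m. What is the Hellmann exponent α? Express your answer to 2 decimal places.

α ≈ 0.23

Power law: V₂/V₁ = (z₂/z₁)^α ⇒ α = ln(V₂/V₁) / ln(z₂/z₁)
α = ln(11.9/8.05) / ln(22.4/3.98) = ln(1.4783) / ln(5.6281)
  = 0.39087 / 1.72778 = 0.22622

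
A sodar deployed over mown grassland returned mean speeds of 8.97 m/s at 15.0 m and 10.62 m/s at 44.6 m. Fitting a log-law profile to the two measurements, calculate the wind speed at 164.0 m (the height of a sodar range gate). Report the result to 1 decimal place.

12.6 m/s

Log law: V ∝ ln(z/z₀). From the pair, with r = V₁/V₂ = 0.84463,
ln z₀ = (ln z₁ − r·ln z₂)/(1 − r) = (2.7081 − 0.84463×3.7977)/0.15537 = -3.2159 → z₀ = 0.04012 m
V₃ = V₁ · ln(z₃/z₀)/ln(z₁/z₀) = 8.97 × 8.3157/5.9239 = 12.5917 m/s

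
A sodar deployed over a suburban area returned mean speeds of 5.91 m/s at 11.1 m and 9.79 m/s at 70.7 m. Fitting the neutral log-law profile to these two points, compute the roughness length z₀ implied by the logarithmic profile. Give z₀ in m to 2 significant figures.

z₀ ≈ 0.66 m

Log law: V(z) ∝ ln(z/z₀). With r = V₁/V₂ = 5.91/9.79 = 0.60368,
r · ln(z₂/z₀) = ln(z₁/z₀) ⇒ ln z₀ = (ln z₁ − r·ln z₂)/(1 − r)
ln z₀ = (2.40695 − 0.60368×4.25845) / 0.39632 = -0.4133
z₀ = exp(-0.4133) = 0.6615 m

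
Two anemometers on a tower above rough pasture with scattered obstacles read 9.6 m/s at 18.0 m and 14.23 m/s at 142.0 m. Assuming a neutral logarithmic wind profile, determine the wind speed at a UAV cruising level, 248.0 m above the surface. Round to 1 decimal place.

15.5 m/s

Log law: V ∝ ln(z/z₀). From the pair, with r = V₁/V₂ = 0.67463,
ln z₀ = (ln z₁ − r·ln z₂)/(1 − r) = (2.8904 − 0.67463×4.9558)/0.32537 = -1.3922 → z₀ = 0.2485 m
V₃ = V₁ · ln(z₃/z₀)/ln(z₁/z₀) = 9.6 × 6.9056/4.2826 = 15.4799 m/s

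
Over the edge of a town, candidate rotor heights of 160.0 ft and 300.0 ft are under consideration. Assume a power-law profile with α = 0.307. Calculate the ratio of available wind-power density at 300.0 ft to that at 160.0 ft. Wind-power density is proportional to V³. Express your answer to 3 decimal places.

Speed ratio: V_B/V_A = (z_B/z_A)^α = (300.0/160.0)^0.307 = (1.8750)^0.307 = 1.21286
Power-density ratio: P_B/P_A = (V_B/V_A)³ = (1.21286)³ = 1.78416

1.784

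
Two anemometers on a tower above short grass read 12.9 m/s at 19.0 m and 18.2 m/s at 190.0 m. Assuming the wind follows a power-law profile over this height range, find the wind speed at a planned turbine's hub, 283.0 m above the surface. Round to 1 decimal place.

First find α: α = ln(V₂/V₁)/ln(z₂/z₁) = ln(18.2/12.9)/ln(190.0/19.0) = 0.34419/2.30259 = 0.1495
Extrapolate from 190.0 m to 283.0 m: V₃ = 18.2 × (283.0/190.0)^0.1495 = 18.2 × 1.0614 = 19.3169 m/s

19.3 m/s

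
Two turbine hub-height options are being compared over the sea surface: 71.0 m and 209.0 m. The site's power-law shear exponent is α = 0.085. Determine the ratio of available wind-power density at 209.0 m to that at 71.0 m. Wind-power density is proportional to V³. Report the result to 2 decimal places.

1.32

Speed ratio: V_B/V_A = (z_B/z_A)^α = (209.0/71.0)^0.085 = (2.9437)^0.085 = 1.09611
Power-density ratio: P_B/P_A = (V_B/V_A)³ = (1.09611)³ = 1.31694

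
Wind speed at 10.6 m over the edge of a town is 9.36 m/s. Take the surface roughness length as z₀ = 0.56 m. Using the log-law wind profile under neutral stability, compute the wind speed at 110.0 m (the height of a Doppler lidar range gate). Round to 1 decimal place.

16.8 m/s

Log law: V(z) ∝ ln(z/z₀), so V₂/V₁ = ln(z₂/z₀) / ln(z₁/z₀).
ln(110.0/0.56) = 5.2803, ln(10.6/0.56) = 2.9407
V₂ = 9.36 × 5.2803/2.9407 = 9.36 × 1.7956 = 16.8069 m/s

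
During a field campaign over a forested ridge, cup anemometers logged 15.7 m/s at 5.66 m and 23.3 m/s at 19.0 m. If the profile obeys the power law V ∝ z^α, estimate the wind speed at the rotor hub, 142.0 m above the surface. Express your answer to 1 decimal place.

44.9 m/s

First find α: α = ln(V₂/V₁)/ln(z₂/z₁) = ln(23.3/15.7)/ln(19.0/5.66) = 0.39479/1.21102 = 0.3260
Extrapolate from 19.0 m to 142.0 m: V₃ = 23.3 × (142.0/19.0)^0.3260 = 23.3 × 1.9265 = 44.8879 m/s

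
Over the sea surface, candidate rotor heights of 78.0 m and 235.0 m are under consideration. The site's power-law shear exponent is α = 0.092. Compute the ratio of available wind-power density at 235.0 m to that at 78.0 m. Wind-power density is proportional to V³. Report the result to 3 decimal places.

1.356

Speed ratio: V_B/V_A = (z_B/z_A)^α = (235.0/78.0)^0.092 = (3.0128)^0.092 = 1.10679
Power-density ratio: P_B/P_A = (V_B/V_A)³ = (1.10679)³ = 1.35580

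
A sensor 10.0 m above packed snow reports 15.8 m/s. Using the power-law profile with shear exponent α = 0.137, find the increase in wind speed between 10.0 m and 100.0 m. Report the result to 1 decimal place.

5.9 m/s

Power law: V₂ = V₁ · (z₂/z₁)^α = 15.8 × (10.0000)^0.137 = 21.6599 m/s
ΔV = 21.6599 − 15.8 = 5.8599 m/s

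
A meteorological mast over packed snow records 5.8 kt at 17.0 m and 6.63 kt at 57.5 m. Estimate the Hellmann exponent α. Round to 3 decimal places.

Power law: V₂/V₁ = (z₂/z₁)^α ⇒ α = ln(V₂/V₁) / ln(z₂/z₁)
α = ln(6.63/5.8) / ln(57.5/17.0) = ln(1.1431) / ln(3.3824)
  = 0.13375 / 1.21857 = 0.10976

α ≈ 0.110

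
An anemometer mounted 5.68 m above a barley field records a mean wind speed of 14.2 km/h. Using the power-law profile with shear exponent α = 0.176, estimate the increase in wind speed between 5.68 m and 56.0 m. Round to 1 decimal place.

7.0 km/h

Power law: V₂ = V₁ · (z₂/z₁)^α = 14.2 × (9.8592)^0.176 = 21.2424 km/h
ΔV = 21.2424 − 14.2 = 7.0424 km/h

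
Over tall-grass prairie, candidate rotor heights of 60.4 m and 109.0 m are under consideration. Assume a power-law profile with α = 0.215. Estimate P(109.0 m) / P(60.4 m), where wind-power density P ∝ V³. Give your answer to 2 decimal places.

1.46

Speed ratio: V_B/V_A = (z_B/z_A)^α = (109.0/60.4)^0.215 = (1.8046)^0.215 = 1.13533
Power-density ratio: P_B/P_A = (V_B/V_A)³ = (1.13533)³ = 1.46343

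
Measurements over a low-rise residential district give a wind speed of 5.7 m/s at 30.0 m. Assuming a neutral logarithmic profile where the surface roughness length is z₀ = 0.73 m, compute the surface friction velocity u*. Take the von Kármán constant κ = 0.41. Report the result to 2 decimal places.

Log law: V(z) = (u*/κ) · ln(z/z₀) ⇒ u* = κ · V / ln(z/z₀)
u* = 0.41 × 5.7 / ln(30.0/0.73) = 0.41 × 5.7 / 3.7159
   = 2.3370 / 3.7159 = 0.6289 m/s

u* ≈ 0.63 m/s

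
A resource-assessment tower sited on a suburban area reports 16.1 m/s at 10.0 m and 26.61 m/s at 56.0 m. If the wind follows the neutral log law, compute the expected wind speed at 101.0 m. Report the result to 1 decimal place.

Log law: V ∝ ln(z/z₀). From the pair, with r = V₁/V₂ = 0.60504,
ln z₀ = (ln z₁ − r·ln z₂)/(1 − r) = (2.3026 − 0.60504×4.0254)/0.39496 = -0.3365 → z₀ = 0.7143 m
V₃ = V₁ · ln(z₃/z₀)/ln(z₁/z₀) = 16.1 × 4.9516/2.6391 = 30.2080 m/s

30.2 m/s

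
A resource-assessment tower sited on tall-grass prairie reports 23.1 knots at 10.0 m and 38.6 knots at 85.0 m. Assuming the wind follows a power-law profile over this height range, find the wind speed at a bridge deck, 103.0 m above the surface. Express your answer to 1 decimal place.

40.4 knots

First find α: α = ln(V₂/V₁)/ln(z₂/z₁) = ln(38.6/23.1)/ln(85.0/10.0) = 0.51342/2.14007 = 0.2399
Extrapolate from 85.0 m to 103.0 m: V₃ = 38.6 × (103.0/85.0)^0.2399 = 38.6 × 1.0472 = 40.4203 knots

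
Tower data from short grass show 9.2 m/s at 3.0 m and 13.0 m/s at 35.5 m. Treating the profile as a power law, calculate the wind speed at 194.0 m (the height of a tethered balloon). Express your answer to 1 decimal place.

16.5 m/s

First find α: α = ln(V₂/V₁)/ln(z₂/z₁) = ln(13.0/9.2)/ln(35.5/3.0) = 0.34575/2.47092 = 0.1399
Extrapolate from 35.5 m to 194.0 m: V₃ = 13.0 × (194.0/35.5)^0.1399 = 13.0 × 1.2683 = 16.4873 m/s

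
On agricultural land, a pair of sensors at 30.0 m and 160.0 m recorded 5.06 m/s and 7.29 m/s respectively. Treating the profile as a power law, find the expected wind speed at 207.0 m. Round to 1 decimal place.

First find α: α = ln(V₂/V₁)/ln(z₂/z₁) = ln(7.29/5.06)/ln(160.0/30.0) = 0.36514/1.67398 = 0.2181
Extrapolate from 160.0 m to 207.0 m: V₃ = 7.29 × (207.0/160.0)^0.2181 = 7.29 × 1.0578 = 7.7113 m/s

7.7 m/s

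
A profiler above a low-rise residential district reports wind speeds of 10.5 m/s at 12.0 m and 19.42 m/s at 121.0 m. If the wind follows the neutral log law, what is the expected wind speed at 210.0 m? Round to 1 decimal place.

Log law: V ∝ ln(z/z₀). From the pair, with r = V₁/V₂ = 0.54068,
ln z₀ = (ln z₁ − r·ln z₂)/(1 − r) = (2.4849 − 0.54068×4.7958)/0.45932 = -0.2353 → z₀ = 0.7903 m
V₃ = V₁ · ln(z₃/z₀)/ln(z₁/z₀) = 10.5 × 5.5824/2.7202 = 21.5481 m/s

21.5 m/s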